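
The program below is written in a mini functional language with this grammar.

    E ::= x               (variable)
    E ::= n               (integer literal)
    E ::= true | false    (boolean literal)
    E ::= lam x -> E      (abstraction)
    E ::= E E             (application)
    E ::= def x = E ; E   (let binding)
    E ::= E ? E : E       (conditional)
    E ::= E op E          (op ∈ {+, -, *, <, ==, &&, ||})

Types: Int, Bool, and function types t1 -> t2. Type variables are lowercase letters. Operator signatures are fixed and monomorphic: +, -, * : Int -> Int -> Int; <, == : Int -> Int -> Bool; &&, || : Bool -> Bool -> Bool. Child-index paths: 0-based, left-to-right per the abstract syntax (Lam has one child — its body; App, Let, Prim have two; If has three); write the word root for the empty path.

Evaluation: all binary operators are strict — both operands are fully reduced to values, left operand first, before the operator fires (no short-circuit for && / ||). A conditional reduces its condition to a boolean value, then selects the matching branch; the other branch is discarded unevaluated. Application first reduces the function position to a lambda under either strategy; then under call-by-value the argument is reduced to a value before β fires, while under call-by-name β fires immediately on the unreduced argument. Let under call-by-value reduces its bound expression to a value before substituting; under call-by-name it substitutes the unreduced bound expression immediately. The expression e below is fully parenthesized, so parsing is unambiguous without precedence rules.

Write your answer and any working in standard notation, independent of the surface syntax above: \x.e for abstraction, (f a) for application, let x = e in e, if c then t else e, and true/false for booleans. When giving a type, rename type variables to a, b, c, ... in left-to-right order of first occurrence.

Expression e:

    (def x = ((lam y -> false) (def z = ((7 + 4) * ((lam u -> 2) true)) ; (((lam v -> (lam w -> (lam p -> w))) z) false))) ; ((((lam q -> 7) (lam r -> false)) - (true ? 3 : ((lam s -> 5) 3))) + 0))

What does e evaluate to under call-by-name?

Answer: 4

Trace:
step 0: (let x = ((\y.false) (let z = ((7 + 4) * ((\u.2) true)) in (((\v.(\w.(\p.w))) z) false))) in ((((\q.7) (\r.false)) - (if true then 3 else ((\s.5) 3))) + 0))
step 1: [let@root] ((((\q.7) (\r.false)) - (if true then 3 else ((\s.5) 3))) + 0)
step 2: [beta@0.0] ((7 - (if true then 3 else ((\s.5) 3))) + 0)
step 3: [if@0.1] ((7 - 3) + 0)
step 4: [delta@0] (4 + 0)
step 5: [delta@root] 4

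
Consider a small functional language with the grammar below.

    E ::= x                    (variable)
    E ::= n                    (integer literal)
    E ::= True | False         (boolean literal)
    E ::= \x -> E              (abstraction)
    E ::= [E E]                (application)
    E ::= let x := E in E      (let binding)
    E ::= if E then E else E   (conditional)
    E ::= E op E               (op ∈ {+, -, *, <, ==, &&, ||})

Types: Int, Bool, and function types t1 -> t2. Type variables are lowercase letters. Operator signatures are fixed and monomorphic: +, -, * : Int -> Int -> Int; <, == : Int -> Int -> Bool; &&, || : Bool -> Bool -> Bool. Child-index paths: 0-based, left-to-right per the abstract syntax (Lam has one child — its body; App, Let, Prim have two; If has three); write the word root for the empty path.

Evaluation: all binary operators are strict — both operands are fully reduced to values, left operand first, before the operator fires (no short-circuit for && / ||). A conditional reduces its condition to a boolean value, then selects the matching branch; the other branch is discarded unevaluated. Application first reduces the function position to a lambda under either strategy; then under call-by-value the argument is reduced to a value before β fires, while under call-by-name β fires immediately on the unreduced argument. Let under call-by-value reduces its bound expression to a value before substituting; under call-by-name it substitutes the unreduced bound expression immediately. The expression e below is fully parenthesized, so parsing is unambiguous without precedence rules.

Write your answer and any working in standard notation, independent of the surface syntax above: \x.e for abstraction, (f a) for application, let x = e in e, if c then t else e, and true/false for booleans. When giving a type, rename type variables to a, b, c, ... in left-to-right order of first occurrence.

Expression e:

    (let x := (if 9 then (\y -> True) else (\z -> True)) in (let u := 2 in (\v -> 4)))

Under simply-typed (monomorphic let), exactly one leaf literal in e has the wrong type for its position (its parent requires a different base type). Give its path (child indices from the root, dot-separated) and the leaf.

Answer: 0.0 : 9

Derivation:
  unify Int ~ Bool
  FAIL: mismatch Int ~ Bool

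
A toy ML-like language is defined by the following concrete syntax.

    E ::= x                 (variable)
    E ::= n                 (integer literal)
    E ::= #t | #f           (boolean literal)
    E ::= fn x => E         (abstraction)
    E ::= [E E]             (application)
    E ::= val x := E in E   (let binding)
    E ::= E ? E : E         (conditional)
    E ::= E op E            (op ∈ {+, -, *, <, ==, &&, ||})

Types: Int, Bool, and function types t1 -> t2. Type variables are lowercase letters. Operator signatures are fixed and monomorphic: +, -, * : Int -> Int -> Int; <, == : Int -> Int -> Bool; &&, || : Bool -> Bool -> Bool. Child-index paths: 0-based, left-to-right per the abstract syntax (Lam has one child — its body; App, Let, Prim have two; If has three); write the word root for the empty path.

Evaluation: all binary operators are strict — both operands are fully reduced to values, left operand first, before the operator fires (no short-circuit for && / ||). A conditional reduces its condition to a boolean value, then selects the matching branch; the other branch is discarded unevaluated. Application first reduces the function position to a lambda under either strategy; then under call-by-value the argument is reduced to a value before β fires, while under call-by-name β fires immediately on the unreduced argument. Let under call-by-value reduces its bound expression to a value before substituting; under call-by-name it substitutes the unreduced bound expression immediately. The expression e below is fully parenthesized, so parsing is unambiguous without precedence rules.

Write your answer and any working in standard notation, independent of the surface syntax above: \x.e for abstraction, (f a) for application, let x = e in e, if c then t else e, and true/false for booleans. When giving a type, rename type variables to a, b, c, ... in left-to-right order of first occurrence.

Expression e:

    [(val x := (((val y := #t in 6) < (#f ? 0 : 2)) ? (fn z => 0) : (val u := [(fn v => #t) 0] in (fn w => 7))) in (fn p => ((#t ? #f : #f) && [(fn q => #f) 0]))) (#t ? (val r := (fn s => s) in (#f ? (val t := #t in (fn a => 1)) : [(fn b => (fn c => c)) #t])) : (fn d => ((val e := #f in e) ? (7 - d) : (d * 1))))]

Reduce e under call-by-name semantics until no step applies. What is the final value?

Derivation:
step 0: ((let x = (if ((let y = true in 6) < (if false then 0 else 2)) then (\z.0) else (let u = ((\v.true) 0) in (\w.7))) in (\p.((if true then false else false) && ((\q.false) 0)))) (if true then (let r = (\s.s) in (if false then (let t = true in (\a.1)) else ((\b.(\c.c)) true))) else (\d.(if (let e = false in e) then (7 - d) else (d * 1)))))
step 1: [let@0] ((\p.((if true then false else false) && ((\q.false) 0))) (if true then (let r = (\s.s) in (if false then (let t = true in (\a.1)) else ((\b.(\c.c)) true))) else (\d.(if (let e = false in e) then (7 - d) else (d * 1)))))
step 2: [beta@root] ((if true then false else false) && ((\q.false) 0))
step 3: [if@0] (false && ((\q.false) 0))
step 4: [beta@1] (false && false)
step 5: [delta@root] false

Answer: false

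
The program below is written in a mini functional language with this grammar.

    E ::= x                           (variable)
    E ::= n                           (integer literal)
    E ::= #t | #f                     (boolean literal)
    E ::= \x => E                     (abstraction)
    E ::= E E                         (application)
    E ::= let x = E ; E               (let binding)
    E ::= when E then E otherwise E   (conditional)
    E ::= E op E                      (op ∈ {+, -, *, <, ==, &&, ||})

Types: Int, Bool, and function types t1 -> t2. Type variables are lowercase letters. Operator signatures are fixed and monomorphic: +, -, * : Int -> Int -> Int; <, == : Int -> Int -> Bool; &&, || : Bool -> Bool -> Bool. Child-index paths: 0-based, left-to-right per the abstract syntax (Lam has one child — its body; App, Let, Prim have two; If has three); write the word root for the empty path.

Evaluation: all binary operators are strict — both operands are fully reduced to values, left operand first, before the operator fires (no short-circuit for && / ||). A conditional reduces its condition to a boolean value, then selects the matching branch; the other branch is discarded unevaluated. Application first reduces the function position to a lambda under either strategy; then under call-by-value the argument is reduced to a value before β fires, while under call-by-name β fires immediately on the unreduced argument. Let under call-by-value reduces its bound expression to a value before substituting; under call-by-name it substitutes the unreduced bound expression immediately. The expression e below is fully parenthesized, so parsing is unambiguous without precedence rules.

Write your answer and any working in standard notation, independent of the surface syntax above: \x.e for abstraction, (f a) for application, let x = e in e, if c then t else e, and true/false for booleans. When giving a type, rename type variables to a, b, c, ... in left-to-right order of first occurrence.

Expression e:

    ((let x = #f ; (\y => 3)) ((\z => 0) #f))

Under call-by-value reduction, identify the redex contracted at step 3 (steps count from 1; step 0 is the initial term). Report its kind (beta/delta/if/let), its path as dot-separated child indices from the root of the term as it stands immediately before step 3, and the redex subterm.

Answer: beta at root : ((\y.3) 0)

Trace:
step 0: ((let x = false in (\y.3)) ((\z.0) false))
step 1: [let@0] ((\y.3) ((\z.0) false))
step 2: [beta@1] ((\y.3) 0)
step 3: [beta@root] 3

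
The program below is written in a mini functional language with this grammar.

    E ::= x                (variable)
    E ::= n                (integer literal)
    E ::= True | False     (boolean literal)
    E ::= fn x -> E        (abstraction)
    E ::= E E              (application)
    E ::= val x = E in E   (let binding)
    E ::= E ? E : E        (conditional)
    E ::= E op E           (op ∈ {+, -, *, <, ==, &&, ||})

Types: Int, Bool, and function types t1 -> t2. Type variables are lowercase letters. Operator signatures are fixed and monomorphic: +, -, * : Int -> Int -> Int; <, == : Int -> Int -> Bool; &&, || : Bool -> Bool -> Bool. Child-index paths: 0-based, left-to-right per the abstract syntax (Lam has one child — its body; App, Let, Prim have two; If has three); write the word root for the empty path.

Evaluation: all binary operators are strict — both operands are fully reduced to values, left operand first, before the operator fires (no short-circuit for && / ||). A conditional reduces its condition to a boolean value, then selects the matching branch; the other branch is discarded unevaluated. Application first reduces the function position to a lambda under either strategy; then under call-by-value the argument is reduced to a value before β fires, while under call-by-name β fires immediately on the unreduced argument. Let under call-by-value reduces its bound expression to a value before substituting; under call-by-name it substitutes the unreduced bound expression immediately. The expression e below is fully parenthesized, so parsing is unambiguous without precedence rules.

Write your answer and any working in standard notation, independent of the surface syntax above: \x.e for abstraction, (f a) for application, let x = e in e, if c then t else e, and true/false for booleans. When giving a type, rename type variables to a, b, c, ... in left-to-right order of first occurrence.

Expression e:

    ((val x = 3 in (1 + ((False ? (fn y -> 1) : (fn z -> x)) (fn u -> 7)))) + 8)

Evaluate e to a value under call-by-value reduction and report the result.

Answer: 12

Derivation:
step 0: ((let x = 3 in (1 + ((if false then (\y.1) else (\z.x)) (\u.7)))) + 8)
step 1: [let@0] ((1 + ((if false then (\y.1) else (\z.3)) (\u.7))) + 8)
step 2: [if@0.1.0] ((1 + ((\z.3) (\u.7))) + 8)
step 3: [beta@0.1] ((1 + 3) + 8)
step 4: [delta@0] (4 + 8)
step 5: [delta@root] 12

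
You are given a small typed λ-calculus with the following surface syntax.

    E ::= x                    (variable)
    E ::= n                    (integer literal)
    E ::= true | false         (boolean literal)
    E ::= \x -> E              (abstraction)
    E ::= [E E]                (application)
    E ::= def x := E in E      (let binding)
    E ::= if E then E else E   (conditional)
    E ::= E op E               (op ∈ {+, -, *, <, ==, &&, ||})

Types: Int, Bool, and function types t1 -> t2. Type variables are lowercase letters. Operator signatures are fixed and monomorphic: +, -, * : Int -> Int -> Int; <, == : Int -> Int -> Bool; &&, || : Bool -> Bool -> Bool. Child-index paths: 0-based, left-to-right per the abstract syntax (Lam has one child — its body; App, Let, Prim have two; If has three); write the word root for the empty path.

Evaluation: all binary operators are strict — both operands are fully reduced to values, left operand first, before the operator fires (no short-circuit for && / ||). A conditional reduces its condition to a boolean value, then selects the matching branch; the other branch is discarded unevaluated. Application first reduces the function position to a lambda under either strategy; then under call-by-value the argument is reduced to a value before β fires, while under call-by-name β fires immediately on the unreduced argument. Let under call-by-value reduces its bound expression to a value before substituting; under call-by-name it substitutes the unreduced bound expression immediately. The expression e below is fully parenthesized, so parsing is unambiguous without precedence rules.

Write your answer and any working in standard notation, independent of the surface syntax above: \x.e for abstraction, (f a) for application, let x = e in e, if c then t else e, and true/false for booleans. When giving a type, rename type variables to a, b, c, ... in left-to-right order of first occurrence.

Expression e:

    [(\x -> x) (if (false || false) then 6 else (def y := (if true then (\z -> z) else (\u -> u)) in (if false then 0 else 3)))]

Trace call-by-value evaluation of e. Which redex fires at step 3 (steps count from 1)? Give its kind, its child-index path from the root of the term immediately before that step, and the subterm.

Answer: if at 1.0 : (if true then (\z.z) else (\u.u))

Trace:
step 0: ((\x.x) (if (false || false) then 6 else (let y = (if true then (\z.z) else (\u.u)) in (if false then 0 else 3))))
step 1: [delta@1.0] ((\x.x) (if false then 6 else (let y = (if true then (\z.z) else (\u.u)) in (if false then 0 else 3))))
step 2: [if@1] ((\x.x) (let y = (if true then (\z.z) else (\u.u)) in (if false then 0 else 3)))
step 3: [if@1.0] ((\x.x) (let y = (\z.z) in (if false then 0 else 3)))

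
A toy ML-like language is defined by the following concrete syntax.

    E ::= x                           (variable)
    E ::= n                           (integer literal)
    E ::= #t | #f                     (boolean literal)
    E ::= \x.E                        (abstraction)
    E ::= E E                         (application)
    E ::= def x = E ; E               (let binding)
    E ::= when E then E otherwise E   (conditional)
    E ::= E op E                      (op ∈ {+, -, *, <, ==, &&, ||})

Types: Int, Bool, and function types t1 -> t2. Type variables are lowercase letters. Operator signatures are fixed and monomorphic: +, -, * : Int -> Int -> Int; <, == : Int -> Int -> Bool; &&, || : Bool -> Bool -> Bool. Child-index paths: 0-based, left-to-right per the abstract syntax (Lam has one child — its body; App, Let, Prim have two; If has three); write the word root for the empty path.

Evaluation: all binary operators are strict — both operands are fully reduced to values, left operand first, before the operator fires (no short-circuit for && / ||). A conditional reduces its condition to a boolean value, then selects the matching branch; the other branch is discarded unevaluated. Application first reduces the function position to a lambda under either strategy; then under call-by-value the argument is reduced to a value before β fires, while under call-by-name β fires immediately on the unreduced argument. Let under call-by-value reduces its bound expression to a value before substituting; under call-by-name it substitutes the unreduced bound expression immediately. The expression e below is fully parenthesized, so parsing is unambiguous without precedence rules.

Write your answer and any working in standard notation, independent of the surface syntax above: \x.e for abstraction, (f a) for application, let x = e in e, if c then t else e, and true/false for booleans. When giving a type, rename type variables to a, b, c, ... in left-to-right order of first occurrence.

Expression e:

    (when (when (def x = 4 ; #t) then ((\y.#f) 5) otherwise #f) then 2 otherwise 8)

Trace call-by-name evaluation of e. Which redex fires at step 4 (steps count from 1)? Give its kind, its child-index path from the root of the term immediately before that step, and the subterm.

Answer: if at root : (if false then 2 else 8)

Working:
step 0: (if (if (let x = 4 in true) then ((\y.false) 5) else false) then 2 else 8)
step 1: [let@0.0] (if (if true then ((\y.false) 5) else false) then 2 else 8)
step 2: [if@0] (if ((\y.false) 5) then 2 else 8)
step 3: [beta@0] (if false then 2 else 8)
step 4: [if@root] 8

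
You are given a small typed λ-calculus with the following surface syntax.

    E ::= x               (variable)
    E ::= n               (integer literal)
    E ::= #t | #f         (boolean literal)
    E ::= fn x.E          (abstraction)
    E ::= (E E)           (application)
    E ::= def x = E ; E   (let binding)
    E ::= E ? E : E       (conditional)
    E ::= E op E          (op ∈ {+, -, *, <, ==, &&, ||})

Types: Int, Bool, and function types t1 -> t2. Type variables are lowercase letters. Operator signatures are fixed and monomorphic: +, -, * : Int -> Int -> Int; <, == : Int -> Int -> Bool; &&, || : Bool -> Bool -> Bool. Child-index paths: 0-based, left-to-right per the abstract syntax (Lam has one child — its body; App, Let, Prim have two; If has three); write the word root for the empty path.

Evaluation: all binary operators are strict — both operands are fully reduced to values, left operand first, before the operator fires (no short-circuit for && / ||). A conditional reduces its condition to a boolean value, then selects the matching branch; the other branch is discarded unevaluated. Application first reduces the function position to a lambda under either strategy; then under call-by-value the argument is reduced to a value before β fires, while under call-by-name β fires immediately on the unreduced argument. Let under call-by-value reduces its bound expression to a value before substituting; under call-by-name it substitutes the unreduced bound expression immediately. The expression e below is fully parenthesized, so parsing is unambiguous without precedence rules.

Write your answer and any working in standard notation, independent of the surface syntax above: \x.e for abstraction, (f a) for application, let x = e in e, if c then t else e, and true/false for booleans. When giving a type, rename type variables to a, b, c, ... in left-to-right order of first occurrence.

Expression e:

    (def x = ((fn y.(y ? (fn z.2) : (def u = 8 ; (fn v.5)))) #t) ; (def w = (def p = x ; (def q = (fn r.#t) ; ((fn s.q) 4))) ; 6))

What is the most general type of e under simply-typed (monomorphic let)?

Answer: Int

Derivation:
y : a
  unify a ~ Bool
\z._ : b -> Int
let u : Int
\v._ : c -> Int
  unify b -> Int ~ c -> Int
  unify b ~ c
  unify Int ~ Int
\y._ : Bool -> c -> Int
  unify Bool -> c -> Int ~ Bool -> d
  unify Bool ~ Bool
  unify c -> Int ~ d
_ _ : c -> Int
let x : c -> Int
x : c -> Int
let p : c -> Int
\r._ : e -> Bool
let q : e -> Bool
q : e -> Bool
\s._ : f -> e -> Bool
  unify f -> e -> Bool ~ Int -> g
  unify f ~ Int
  unify e -> Bool ~ g
_ _ : e -> Bool
let w : e -> Bool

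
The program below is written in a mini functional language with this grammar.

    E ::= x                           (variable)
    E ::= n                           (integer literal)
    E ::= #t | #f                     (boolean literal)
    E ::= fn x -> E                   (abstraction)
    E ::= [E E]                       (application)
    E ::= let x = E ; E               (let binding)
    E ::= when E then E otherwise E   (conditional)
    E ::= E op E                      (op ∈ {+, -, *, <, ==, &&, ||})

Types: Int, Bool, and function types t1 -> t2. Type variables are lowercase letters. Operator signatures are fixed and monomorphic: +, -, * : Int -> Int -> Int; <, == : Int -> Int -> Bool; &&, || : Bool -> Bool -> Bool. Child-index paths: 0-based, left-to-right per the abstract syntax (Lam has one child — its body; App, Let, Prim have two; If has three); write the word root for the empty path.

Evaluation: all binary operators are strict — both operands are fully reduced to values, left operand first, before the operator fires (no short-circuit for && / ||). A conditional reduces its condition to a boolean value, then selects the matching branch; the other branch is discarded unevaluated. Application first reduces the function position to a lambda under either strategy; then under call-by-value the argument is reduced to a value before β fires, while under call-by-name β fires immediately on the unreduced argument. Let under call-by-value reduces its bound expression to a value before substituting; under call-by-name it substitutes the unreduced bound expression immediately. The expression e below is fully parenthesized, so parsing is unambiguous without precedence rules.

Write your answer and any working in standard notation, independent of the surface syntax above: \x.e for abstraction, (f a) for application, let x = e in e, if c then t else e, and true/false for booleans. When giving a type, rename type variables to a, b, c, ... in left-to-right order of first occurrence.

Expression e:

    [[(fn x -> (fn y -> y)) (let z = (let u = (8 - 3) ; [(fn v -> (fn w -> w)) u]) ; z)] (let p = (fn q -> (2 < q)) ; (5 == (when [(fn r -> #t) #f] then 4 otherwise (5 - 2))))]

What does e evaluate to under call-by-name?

Answer: false

Derivation:
step 0: (((\x.(\y.y)) (let z = (let u = (8 - 3) in ((\v.(\w.w)) u)) in z)) (let p = (\q.(2 < q)) in (5 == (if ((\r.true) false) then 4 else (5 - 2)))))
step 1: [beta@0] ((\y.y) (let p = (\q.(2 < q)) in (5 == (if ((\r.true) false) then 4 else (5 - 2)))))
step 2: [beta@root] (let p = (\q.(2 < q)) in (5 == (if ((\r.true) false) then 4 else (5 - 2))))
step 3: [let@root] (5 == (if ((\r.true) false) then 4 else (5 - 2)))
step 4: [beta@1.0] (5 == (if true then 4 else (5 - 2)))
step 5: [if@1] (5 == 4)
step 6: [delta@root] false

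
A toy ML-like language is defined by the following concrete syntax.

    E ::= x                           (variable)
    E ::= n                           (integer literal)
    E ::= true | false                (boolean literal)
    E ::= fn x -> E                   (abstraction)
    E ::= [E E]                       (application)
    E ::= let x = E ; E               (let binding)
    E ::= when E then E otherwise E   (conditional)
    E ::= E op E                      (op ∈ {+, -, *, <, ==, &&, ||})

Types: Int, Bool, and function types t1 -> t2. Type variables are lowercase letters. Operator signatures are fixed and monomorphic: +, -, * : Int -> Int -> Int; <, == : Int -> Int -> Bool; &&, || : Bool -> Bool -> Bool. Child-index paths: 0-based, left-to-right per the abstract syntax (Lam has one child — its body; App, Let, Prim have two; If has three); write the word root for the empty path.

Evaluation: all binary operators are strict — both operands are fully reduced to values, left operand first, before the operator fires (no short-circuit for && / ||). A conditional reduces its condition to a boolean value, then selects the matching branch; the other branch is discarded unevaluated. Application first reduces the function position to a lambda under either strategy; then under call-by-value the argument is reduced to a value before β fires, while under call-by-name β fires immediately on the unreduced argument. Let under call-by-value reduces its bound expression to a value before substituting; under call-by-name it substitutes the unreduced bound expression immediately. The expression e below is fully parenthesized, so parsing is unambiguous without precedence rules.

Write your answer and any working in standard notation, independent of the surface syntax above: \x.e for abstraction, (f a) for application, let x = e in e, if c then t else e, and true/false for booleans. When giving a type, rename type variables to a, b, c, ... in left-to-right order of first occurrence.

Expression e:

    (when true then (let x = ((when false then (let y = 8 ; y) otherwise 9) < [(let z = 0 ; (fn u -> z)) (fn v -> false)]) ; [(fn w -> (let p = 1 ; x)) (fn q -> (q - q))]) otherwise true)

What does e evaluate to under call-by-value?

Working:
step 0: (if true then (let x = ((if false then (let y = 8 in y) else 9) < ((let z = 0 in (\u.z)) (\v.false))) in ((\w.(let p = 1 in x)) (\q.(q - q)))) else true)
step 1: [if@root] (let x = ((if false then (let y = 8 in y) else 9) < ((let z = 0 in (\u.z)) (\v.false))) in ((\w.(let p = 1 in x)) (\q.(q - q))))
step 2: [if@0.0] (let x = (9 < ((let z = 0 in (\u.z)) (\v.false))) in ((\w.(let p = 1 in x)) (\q.(q - q))))
step 3: [let@0.1.0] (let x = (9 < ((\u.0) (\v.false))) in ((\w.(let p = 1 in x)) (\q.(q - q))))
step 4: [beta@0.1] (let x = (9 < 0) in ((\w.(let p = 1 in x)) (\q.(q - q))))
step 5: [delta@0] (let x = false in ((\w.(let p = 1 in x)) (\q.(q - q))))
step 6: [let@root] ((\w.(let p = 1 in false)) (\q.(q - q)))
step 7: [beta@root] (let p = 1 in false)
step 8: [let@root] false

Answer: false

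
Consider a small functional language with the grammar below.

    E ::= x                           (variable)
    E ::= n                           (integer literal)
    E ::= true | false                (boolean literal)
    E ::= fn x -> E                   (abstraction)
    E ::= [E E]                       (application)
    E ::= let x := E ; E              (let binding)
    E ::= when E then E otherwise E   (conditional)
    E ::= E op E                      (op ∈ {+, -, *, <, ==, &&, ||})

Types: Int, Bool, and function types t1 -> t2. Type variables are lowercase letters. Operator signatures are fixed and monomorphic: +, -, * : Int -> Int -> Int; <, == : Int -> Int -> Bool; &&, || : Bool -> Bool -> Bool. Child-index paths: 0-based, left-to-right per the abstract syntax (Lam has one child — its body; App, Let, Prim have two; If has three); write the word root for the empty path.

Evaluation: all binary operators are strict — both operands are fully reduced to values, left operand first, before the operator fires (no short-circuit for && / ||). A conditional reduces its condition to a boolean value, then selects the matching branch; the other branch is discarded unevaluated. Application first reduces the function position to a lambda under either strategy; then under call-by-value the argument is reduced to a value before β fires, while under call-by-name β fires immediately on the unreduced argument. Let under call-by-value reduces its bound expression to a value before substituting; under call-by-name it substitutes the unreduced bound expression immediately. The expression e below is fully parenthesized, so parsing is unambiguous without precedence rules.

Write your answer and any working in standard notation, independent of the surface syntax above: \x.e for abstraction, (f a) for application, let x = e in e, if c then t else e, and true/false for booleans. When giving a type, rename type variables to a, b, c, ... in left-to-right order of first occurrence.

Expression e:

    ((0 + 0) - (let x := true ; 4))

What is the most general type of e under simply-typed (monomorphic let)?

Answer: Int

Derivation:
  unify Int ~ Int
  unify Int ~ Int
  unify Int ~ Int
let x : Bool
  unify Int ~ Int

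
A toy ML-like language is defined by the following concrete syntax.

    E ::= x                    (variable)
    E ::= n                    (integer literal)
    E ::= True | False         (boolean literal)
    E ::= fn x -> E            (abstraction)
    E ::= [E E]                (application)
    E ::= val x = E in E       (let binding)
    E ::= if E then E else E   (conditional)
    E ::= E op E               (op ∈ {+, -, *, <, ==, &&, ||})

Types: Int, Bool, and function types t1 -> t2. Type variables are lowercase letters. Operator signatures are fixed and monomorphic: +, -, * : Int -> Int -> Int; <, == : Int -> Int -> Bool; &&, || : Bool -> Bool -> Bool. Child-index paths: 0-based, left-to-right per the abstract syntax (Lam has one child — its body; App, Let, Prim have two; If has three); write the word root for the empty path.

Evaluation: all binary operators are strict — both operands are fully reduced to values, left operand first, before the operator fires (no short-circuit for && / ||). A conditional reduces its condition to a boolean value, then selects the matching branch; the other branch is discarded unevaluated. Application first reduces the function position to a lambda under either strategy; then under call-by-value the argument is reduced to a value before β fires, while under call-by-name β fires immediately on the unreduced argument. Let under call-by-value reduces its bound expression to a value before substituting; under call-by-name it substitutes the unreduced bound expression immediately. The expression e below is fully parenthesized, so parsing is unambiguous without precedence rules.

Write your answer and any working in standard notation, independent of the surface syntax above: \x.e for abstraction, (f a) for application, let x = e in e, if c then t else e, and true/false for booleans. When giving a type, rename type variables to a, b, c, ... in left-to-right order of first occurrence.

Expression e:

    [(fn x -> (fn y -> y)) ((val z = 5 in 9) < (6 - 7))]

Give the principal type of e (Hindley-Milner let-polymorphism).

Working:
y : b
\y._ : b -> b
\x._ : a -> b -> b
let z : Int
  unify Int ~ Int
  unify Int ~ Int
  unify Int ~ Int
  unify Int ~ Int
  unify a -> b -> b ~ Bool -> c
  unify a ~ Bool
  unify b -> b ~ c
_ _ : b -> b

Answer: a -> a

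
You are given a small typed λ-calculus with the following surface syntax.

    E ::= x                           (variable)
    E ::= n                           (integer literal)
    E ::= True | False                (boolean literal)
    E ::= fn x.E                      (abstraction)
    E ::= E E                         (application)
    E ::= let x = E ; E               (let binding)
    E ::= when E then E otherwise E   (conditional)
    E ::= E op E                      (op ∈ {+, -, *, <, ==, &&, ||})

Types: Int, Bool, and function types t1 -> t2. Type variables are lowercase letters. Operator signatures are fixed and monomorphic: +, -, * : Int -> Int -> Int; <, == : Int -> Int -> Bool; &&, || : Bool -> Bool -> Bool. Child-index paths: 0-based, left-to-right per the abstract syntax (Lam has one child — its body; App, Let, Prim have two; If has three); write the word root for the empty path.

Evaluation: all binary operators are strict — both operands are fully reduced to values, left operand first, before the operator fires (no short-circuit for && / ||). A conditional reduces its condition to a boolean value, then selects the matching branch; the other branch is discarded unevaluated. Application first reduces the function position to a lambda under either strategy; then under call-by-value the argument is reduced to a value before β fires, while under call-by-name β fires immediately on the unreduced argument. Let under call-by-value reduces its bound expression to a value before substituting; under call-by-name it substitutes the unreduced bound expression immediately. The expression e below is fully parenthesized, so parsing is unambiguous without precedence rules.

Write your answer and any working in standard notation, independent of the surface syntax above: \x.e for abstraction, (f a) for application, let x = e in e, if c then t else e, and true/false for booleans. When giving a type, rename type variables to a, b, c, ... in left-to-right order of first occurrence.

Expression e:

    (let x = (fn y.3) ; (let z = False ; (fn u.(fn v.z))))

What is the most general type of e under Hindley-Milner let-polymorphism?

Trace:
\y._ : a -> Int
let x : forall. a -> Int
let z : Bool
z : Bool
\v._ : c -> Bool
\u._ : b -> c -> Bool

Answer: a -> b -> Bool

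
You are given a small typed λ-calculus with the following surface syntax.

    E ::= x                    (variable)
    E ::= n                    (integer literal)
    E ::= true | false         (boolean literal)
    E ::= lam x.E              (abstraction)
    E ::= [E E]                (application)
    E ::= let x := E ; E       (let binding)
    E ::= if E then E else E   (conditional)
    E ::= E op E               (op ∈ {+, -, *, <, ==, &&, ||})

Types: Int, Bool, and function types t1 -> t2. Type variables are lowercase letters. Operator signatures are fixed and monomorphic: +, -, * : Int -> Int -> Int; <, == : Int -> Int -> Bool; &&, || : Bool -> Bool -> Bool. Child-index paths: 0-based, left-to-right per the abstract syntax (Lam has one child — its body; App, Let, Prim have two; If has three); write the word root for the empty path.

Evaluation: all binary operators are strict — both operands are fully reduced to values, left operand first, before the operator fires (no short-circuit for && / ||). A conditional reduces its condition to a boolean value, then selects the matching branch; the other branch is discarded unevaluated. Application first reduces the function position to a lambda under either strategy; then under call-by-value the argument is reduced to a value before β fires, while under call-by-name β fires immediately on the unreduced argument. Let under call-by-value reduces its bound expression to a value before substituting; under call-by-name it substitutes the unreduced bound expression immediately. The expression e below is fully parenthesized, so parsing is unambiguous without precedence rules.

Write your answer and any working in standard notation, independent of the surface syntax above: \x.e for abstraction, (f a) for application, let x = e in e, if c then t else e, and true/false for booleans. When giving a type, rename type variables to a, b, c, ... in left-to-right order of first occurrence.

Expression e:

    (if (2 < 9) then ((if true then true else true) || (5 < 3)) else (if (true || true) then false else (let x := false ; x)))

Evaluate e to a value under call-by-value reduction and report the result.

Trace:
step 0: (if (2 < 9) then ((if true then true else true) || (5 < 3)) else (if (true || true) then false else (let x = false in x)))
step 1: [delta@0] (if true then ((if true then true else true) || (5 < 3)) else (if (true || true) then false else (let x = false in x)))
step 2: [if@root] ((if true then true else true) || (5 < 3))
step 3: [if@0] (true || (5 < 3))
step 4: [delta@1] (true || false)
step 5: [delta@root] true

Answer: true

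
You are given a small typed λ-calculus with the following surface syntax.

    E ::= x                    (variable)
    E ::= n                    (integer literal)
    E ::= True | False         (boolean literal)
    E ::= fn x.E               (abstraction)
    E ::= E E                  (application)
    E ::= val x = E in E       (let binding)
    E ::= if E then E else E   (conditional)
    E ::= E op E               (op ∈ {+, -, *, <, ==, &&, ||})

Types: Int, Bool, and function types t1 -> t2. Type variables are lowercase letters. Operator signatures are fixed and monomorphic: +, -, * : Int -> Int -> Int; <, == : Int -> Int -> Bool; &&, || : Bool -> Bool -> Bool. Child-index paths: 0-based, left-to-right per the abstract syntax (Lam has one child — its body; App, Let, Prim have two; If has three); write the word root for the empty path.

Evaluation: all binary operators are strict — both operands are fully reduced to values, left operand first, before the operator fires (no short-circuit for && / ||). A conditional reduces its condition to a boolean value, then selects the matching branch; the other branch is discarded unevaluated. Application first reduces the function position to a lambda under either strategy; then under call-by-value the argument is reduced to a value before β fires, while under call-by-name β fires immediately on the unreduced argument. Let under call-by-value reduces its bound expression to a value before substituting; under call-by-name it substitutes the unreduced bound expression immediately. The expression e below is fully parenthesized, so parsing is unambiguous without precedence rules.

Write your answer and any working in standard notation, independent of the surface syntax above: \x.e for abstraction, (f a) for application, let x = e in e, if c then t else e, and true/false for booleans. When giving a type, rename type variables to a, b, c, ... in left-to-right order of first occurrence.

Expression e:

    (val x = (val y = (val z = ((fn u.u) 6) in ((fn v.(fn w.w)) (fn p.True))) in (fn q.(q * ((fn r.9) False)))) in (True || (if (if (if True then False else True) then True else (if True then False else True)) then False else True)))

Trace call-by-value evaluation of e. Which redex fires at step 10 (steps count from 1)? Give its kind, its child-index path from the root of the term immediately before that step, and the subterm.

Derivation:
step 0: (let x = (let y = (let z = ((\u.u) 6) in ((\v.(\w.w)) (\p.true))) in (\q.(q * ((\r.9) false)))) in (true || (if (if (if true then false else true) then true else (if true then false else true)) then false else true)))
step 1: [beta@0.0.0] (let x = (let y = (let z = 6 in ((\v.(\w.w)) (\p.true))) in (\q.(q * ((\r.9) false)))) in (true || (if (if (if true then false else true) then true else (if true then false else true)) then false else true)))
step 2: [let@0.0] (let x = (let y = ((\v.(\w.w)) (\p.true)) in (\q.(q * ((\r.9) false)))) in (true || (if (if (if true then false else true) then true else (if true then false else true)) then false else true)))
step 3: [beta@0.0] (let x = (let y = (\w.w) in (\q.(q * ((\r.9) false)))) in (true || (if (if (if true then false else true) then true else (if true then false else true)) then false else true)))
step 4: [let@0] (let x = (\q.(q * ((\r.9) false))) in (true || (if (if (if true then false else true) then true else (if true then false else true)) then false else true)))
step 5: [let@root] (true || (if (if (if true then false else true) then true else (if true then false else true)) then false else true))
step 6: [if@1.0.0] (true || (if (if false then true else (if true then false else true)) then false else true))
step 7: [if@1.0] (true || (if (if true then false else true) then false else true))
step 8: [if@1.0] (true || (if false then false else true))
step 9: [if@1] (true || true)
step 10: [delta@root] true

Answer: delta at root : (true || true)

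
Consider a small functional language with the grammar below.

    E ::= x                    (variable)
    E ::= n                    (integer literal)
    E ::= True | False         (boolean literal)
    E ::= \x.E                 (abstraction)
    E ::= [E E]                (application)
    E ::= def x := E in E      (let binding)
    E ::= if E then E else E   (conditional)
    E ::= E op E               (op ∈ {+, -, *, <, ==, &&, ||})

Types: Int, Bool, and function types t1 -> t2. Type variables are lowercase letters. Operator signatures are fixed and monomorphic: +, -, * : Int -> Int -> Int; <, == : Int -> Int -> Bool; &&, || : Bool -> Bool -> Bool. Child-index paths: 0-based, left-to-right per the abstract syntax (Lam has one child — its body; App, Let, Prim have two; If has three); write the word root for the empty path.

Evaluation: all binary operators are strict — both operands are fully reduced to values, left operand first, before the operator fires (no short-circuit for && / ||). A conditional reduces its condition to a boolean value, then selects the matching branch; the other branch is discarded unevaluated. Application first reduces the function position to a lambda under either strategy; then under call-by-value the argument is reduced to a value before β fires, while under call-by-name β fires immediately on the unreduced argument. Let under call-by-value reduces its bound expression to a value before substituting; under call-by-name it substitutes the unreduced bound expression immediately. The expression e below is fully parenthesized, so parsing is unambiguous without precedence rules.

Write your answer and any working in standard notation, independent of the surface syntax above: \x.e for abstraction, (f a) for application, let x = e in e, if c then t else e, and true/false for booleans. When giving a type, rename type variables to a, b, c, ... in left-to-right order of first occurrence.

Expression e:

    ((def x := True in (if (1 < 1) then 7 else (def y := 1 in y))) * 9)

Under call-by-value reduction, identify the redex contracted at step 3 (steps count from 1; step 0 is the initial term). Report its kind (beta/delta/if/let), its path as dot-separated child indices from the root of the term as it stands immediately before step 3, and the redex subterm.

Derivation:
step 0: ((let x = true in (if (1 < 1) then 7 else (let y = 1 in y))) * 9)
step 1: [let@0] ((if (1 < 1) then 7 else (let y = 1 in y)) * 9)
step 2: [delta@0.0] ((if false then 7 else (let y = 1 in y)) * 9)
step 3: [if@0] ((let y = 1 in y) * 9)

Answer: if at 0 : (if false then 7 else (let y = 1 in y))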